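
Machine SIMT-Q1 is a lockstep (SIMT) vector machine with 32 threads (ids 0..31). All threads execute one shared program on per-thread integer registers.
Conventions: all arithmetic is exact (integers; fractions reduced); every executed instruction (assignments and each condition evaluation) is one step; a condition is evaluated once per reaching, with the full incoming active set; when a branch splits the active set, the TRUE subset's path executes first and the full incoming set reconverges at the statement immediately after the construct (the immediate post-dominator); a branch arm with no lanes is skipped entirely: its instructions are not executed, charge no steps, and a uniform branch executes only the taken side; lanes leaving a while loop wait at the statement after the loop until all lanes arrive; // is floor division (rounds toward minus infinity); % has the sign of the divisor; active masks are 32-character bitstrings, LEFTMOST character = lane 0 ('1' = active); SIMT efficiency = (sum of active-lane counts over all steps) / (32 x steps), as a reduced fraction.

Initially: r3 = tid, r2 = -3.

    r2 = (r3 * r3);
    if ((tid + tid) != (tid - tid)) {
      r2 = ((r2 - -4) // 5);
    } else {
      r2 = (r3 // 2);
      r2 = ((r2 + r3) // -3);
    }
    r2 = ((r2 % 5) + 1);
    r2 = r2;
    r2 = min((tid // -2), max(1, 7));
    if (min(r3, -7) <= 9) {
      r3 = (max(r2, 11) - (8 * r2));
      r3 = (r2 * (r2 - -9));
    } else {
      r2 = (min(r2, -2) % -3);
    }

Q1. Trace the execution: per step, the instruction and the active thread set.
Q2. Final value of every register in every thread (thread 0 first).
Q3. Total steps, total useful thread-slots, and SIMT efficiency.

step 0: r2 <- (r3 * r3)              11111111111111111111111111111111
step 1: eval ((tid + tid) != (tid - tid)) 11111111111111111111111111111111
step 2: r2 <- ((r2 - -4) // 5)       01111111111111111111111111111111
step 3: r2 <- (r3 // 2)              10000000000000000000000000000000
step 4: r2 <- ((r2 + r3) // -3)      10000000000000000000000000000000
step 5: r2 <- ((r2 % 5) + 1)         11111111111111111111111111111111
step 6: r2 <- r2                     11111111111111111111111111111111
step 7: r2 <- min((tid // -2), max(1, 7)) 11111111111111111111111111111111
step 8: eval (min(r3, -7) <= 9)      11111111111111111111111111111111
step 9: r3 <- (max(r2, 11) - (8 * r2)) 11111111111111111111111111111111
step 10: r3 <- (r2 * (r2 - -9))       11111111111111111111111111111111

Answer: 11 steps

r3: 0,-8,-8,-14,-14,-18,-18,-20,-20,-20,-20,-18,-18,-14,-14,-8,-8,0,0,10,10,22,22,36,36,52,52,70,70,90,90,112
r2: 0,-1,-1,-2,-2,-3,-3,-4,-4,-5,-5,-6,-6,-7,-7,-8,-8,-9,-9,-10,-10,-11,-11,-12,-12,-13,-13,-14,-14,-15,-15,-16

steps = 11; useful = 289; efficiency = 289/352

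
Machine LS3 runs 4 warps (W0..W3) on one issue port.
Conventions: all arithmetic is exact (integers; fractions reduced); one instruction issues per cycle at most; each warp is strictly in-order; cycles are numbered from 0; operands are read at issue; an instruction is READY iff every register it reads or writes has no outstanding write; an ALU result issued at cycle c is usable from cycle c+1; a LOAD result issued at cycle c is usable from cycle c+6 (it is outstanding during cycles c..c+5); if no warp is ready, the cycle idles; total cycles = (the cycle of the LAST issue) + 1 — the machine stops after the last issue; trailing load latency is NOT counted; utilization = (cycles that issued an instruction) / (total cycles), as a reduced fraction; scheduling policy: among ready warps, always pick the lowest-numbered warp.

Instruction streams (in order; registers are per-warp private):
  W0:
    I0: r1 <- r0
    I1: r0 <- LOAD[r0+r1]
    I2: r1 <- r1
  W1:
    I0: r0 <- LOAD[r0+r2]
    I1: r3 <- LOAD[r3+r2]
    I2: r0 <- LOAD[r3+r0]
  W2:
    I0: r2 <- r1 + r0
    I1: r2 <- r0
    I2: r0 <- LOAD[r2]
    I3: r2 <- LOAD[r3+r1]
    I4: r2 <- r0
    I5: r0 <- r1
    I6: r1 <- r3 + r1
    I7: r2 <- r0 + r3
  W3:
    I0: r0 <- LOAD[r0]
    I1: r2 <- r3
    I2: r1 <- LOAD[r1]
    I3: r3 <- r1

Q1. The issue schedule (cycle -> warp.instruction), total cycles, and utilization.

cycle 0: W0.I0
cycle 1: W0.I1
cycle 2: W0.I2
cycle 3: W1.I0
cycle 4: W1.I1
cycle 5: W2.I0
cycle 6: W2.I1
cycle 7: W2.I2
cycle 8: W2.I3
cycle 9: W3.I0
cycle 10: W1.I2
cycle 11: W3.I1
cycle 12: W3.I2
cycle 13: idle
cycle 14: W2.I4
cycle 15: W2.I5
cycle 16: W2.I6
cycle 17: W2.I7
cycle 18: W3.I3

Answer: 19 cycles, utilization 18/19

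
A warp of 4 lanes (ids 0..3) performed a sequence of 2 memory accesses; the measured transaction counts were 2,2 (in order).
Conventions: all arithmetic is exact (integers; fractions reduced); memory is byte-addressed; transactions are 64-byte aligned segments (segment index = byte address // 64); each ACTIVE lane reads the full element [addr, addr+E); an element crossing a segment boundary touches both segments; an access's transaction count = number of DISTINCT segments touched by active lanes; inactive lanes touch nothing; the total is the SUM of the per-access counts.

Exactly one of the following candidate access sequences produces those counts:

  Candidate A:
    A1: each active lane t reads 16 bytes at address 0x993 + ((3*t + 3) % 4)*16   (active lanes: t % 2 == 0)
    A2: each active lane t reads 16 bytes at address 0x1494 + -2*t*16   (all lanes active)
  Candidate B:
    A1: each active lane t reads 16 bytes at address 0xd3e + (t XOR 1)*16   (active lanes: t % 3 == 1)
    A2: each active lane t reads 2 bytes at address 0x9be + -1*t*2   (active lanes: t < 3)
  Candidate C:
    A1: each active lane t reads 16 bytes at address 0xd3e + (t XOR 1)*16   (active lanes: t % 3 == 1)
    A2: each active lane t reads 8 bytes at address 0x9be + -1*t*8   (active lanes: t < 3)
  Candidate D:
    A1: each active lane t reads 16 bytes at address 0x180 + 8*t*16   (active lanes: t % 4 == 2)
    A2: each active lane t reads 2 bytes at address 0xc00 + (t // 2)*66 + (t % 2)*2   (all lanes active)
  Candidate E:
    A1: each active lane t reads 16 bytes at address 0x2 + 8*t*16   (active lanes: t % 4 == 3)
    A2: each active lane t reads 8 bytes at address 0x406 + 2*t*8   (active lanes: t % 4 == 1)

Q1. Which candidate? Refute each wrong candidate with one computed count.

A: A2 gives 3 transactions, not 2
B: A2 gives 1 transaction, not 2
D: A1 gives 1 transaction, not 2
E: A1 gives 1 transaction, not 2
C: all counts match (2,2)

Answer: C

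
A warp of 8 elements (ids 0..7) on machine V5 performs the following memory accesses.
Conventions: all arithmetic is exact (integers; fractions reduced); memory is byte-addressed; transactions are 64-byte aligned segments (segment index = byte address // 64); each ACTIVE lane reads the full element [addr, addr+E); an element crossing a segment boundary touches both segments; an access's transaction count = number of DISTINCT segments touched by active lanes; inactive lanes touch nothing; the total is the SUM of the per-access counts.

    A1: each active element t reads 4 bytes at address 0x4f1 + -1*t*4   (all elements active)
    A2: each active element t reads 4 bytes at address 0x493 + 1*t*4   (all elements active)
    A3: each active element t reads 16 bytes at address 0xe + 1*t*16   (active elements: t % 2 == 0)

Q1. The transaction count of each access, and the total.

A1: 1 transaction
A2: 1 transaction
A3: 2 transactions

Answer: 1,1,2; total 4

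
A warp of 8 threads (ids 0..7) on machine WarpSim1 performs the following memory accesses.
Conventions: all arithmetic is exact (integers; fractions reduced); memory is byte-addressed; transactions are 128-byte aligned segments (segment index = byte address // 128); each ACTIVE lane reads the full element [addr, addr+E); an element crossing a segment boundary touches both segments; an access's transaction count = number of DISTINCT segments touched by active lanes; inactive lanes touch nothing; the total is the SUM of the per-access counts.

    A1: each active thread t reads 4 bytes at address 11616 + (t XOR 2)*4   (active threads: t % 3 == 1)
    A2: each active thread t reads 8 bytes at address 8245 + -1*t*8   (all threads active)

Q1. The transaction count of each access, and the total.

A1: 1 transaction
A2: 2 transactions

Answer: 1,2; total 3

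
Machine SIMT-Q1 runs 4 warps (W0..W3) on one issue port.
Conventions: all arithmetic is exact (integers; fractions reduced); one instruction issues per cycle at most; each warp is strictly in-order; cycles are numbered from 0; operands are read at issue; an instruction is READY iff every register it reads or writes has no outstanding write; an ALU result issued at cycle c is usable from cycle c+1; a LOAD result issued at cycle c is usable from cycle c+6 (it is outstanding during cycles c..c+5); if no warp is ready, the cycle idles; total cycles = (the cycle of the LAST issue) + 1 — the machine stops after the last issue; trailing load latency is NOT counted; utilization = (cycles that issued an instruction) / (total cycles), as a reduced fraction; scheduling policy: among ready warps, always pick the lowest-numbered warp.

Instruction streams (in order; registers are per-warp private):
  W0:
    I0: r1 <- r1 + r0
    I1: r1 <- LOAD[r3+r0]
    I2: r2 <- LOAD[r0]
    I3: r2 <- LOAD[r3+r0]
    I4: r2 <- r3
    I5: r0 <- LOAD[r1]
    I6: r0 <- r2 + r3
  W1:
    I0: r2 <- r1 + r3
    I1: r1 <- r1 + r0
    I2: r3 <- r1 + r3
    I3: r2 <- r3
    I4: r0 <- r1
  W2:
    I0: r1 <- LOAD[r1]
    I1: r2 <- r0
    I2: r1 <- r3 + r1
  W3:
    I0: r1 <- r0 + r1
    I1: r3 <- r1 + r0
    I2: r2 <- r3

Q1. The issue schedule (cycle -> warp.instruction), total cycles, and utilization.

cycle 0: W0.I0
cycle 1: W0.I1
cycle 2: W0.I2
cycle 3: W1.I0
cycle 4: W1.I1
cycle 5: W1.I2
cycle 6: W1.I3
cycle 7: W1.I4
cycle 8: W0.I3
cycle 9: W2.I0
cycle 10: W2.I1
cycle 11: W3.I0
cycle 12: W3.I1
cycle 13: W3.I2
cycle 14: W0.I4
cycle 15: W0.I5
cycle 16: W2.I2
cycle 17: idle
cycle 18: idle
cycle 19: idle
cycle 20: idle
cycle 21: W0.I6

Answer: 22 cycles, utilization 9/11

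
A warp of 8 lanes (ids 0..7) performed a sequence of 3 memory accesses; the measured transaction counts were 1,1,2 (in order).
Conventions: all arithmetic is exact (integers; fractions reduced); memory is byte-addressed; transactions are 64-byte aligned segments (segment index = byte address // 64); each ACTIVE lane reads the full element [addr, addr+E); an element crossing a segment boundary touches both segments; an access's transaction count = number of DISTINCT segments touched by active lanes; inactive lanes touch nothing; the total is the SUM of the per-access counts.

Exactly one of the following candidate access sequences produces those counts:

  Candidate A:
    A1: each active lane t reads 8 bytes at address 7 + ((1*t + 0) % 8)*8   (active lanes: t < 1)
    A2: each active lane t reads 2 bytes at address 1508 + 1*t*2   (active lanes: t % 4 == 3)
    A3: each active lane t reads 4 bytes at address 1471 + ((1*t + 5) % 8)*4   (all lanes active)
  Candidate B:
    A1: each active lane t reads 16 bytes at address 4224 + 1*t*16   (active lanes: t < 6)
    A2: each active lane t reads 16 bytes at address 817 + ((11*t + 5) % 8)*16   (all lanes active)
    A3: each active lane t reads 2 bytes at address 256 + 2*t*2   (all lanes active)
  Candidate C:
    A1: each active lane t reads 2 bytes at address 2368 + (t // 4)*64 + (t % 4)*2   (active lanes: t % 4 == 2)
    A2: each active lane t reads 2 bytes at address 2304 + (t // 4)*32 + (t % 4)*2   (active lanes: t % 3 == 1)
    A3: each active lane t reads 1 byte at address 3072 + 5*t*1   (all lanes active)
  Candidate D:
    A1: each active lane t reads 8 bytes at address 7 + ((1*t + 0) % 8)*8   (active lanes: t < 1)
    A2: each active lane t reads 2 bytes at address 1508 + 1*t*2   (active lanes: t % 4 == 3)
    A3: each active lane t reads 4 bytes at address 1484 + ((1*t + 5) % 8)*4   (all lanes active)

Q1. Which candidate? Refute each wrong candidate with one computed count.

B: A1 gives 2 transactions, not 1
C: A1 gives 2 transactions, not 1
D: A3 gives 1 transaction, not 2
A: all counts match (1,1,2)

Answer: A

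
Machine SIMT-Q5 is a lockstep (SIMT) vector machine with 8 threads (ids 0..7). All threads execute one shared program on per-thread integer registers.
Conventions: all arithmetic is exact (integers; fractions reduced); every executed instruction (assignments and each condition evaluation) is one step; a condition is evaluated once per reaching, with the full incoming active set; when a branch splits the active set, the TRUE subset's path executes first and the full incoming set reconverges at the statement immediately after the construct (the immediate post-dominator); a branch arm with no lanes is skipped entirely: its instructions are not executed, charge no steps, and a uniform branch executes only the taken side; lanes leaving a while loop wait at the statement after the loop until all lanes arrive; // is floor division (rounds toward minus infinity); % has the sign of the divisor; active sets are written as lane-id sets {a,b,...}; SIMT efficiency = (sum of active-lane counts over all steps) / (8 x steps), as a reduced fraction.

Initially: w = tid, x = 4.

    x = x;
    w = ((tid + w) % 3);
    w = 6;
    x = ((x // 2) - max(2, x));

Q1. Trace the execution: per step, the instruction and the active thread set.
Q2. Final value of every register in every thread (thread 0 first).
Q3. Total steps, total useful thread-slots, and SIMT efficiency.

step 0: x <- x                       {0,1,2,3,4,5,6,7}
step 1: w <- ((tid + w) % 3)         {0,1,2,3,4,5,6,7}
step 2: w <- 6                       {0,1,2,3,4,5,6,7}
step 3: x <- ((x // 2) - max(2, x))  {0,1,2,3,4,5,6,7}

Answer: 4 steps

w: 6,6,6,6,6,6,6,6
x: -2,-2,-2,-2,-2,-2,-2,-2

steps = 4; useful = 32; efficiency = 32/32 = 1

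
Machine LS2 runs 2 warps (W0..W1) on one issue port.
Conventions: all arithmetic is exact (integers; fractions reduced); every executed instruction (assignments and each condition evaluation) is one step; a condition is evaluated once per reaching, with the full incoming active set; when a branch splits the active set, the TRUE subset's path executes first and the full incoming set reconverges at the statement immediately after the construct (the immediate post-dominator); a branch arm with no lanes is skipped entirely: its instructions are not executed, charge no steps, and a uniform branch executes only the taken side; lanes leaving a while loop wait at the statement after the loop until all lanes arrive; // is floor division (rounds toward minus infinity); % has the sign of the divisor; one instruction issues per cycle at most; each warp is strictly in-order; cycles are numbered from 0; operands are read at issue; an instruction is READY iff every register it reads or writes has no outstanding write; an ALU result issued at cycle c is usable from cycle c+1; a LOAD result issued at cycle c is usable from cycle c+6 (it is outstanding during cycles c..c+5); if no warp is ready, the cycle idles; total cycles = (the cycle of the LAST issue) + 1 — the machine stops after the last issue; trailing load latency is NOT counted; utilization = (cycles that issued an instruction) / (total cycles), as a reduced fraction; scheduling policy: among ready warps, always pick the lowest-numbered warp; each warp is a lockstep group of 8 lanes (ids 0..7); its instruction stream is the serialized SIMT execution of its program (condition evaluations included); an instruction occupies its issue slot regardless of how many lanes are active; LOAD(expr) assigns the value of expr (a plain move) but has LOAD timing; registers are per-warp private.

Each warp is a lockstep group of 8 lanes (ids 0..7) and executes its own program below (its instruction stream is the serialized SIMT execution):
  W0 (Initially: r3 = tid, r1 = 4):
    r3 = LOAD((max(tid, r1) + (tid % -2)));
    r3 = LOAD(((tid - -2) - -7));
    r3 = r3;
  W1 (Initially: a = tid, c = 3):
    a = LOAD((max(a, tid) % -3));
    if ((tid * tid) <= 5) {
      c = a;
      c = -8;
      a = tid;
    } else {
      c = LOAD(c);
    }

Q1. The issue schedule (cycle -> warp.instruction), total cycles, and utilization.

cycle 0: W0.I0
cycle 1: W1.I0
cycle 2: W1.I1
cycle 3: idle
cycle 4: idle
cycle 5: idle
cycle 6: W0.I1
cycle 7: W1.I2
cycle 8: W1.I3
cycle 9: W1.I4
cycle 10: W1.I5
cycle 11: idle
cycle 12: W0.I2

Answer: 13 cycles, utilization 9/13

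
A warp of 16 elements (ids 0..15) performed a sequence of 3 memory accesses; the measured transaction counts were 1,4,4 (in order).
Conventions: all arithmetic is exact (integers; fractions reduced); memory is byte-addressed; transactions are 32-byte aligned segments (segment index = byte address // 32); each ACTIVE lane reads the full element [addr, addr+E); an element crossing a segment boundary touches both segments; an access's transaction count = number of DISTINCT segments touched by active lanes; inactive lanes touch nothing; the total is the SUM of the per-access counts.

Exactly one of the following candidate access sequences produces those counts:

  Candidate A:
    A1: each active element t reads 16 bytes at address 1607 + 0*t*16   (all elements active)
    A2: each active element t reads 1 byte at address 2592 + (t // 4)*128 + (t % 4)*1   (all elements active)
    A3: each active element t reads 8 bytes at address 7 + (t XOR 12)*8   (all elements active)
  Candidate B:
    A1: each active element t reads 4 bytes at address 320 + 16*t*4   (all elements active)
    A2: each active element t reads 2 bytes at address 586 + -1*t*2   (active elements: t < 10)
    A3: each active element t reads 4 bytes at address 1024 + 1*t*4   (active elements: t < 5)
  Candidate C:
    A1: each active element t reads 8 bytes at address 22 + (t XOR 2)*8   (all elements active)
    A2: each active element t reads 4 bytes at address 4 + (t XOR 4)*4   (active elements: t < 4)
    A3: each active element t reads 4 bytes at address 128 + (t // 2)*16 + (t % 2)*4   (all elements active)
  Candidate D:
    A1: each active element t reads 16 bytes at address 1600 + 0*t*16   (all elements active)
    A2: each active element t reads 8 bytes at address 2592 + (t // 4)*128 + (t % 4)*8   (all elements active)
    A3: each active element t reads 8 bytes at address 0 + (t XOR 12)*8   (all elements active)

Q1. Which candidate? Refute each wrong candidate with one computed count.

A: A3 gives 5 transactions, not 4
B: A1 gives 16 transactions, not 1
C: A1 gives 5 transactions, not 1
D: all counts match (1,4,4)

Answer: D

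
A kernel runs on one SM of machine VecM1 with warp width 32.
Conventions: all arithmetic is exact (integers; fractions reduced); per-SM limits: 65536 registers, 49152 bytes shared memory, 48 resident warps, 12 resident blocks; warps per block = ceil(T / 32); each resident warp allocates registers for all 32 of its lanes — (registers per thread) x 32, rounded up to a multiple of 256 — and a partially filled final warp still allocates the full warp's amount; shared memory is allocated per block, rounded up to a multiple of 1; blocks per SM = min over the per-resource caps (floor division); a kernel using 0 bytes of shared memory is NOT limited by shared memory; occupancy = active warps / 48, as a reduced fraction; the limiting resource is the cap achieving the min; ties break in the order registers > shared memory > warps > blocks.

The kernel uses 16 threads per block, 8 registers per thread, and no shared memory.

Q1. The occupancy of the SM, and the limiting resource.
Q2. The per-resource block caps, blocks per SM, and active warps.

Answer: occupancy 1/4, limited by blocks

registers: 256 blocks
shared memory: no limit (kernel uses none)
warps: 48 blocks
blocks: 12 blocks

Answer: 12 blocks, 12 active warps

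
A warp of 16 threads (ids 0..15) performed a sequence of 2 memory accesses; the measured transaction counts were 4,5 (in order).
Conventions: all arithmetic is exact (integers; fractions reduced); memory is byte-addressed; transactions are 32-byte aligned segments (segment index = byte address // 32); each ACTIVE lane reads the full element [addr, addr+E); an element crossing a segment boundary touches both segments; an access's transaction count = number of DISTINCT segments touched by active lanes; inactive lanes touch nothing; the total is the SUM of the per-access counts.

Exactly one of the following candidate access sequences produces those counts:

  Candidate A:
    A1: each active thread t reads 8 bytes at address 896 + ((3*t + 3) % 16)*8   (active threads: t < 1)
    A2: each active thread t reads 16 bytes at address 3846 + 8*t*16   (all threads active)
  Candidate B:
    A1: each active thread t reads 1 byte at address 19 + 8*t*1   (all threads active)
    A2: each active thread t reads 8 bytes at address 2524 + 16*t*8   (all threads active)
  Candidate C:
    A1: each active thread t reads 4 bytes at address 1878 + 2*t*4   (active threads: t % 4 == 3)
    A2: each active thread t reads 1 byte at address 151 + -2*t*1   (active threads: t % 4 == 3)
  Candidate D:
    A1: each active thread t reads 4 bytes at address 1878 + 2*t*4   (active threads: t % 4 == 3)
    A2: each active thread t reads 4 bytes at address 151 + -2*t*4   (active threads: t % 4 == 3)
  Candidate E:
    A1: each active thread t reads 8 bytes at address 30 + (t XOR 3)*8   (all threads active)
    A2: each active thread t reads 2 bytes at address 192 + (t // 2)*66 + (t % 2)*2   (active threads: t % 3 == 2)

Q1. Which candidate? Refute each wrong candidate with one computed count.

A: A1 gives 1 transaction, not 4
B: A1 gives 5 transactions, not 4
C: A2 gives 2 transactions, not 5
E: A1 gives 5 transactions, not 4
D: all counts match (4,5)

Answer: D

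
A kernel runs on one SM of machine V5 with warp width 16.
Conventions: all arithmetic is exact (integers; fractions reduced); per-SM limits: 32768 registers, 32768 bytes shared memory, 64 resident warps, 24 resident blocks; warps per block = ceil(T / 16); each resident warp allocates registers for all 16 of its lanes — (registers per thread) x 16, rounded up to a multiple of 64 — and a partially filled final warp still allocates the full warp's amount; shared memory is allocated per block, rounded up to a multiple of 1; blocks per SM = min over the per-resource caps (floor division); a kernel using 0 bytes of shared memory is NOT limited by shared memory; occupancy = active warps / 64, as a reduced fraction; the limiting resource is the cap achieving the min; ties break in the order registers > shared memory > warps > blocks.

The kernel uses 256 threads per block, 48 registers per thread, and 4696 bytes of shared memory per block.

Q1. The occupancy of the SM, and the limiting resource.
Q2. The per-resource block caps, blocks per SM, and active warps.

Answer: occupancy 1/2, limited by registers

registers: 2 blocks
shared memory: 6 blocks
warps: 4 blocks
blocks: 24 blocks

Answer: 2 blocks, 32 active warps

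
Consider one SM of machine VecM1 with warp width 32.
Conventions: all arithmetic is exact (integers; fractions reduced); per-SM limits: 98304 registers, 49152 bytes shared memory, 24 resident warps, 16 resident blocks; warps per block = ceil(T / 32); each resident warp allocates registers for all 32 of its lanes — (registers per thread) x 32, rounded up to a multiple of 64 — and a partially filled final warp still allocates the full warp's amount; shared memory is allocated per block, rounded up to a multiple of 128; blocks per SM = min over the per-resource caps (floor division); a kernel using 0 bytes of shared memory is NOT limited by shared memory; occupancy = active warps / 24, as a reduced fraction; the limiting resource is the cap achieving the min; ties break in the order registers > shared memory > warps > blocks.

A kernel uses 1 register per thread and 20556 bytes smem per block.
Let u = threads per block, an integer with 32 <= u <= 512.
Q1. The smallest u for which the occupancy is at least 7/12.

Answer: u = 193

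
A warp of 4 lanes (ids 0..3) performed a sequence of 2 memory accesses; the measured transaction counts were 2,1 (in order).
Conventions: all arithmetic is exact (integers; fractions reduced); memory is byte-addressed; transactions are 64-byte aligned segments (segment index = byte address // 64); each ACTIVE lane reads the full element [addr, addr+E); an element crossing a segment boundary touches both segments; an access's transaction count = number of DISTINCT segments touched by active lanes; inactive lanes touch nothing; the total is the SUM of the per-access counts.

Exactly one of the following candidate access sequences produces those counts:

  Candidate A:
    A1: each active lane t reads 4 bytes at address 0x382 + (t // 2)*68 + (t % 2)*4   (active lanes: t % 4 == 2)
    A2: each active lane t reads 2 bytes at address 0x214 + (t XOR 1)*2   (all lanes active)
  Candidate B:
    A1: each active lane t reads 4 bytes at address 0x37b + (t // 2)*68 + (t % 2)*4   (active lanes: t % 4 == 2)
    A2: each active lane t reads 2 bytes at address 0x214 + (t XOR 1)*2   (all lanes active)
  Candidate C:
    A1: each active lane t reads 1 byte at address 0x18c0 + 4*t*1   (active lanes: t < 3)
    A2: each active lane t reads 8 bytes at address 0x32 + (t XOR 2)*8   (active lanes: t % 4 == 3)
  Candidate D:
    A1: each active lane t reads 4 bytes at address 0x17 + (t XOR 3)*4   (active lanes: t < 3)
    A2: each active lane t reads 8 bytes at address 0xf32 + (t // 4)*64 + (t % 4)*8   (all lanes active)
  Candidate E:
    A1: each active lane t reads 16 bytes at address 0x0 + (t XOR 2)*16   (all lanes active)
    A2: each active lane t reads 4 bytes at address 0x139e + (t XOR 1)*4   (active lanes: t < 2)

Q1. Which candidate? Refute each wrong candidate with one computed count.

A: A1 gives 1 transaction, not 2
C: A1 gives 1 transaction, not 2
D: A1 gives 1 transaction, not 2
E: A1 gives 1 transaction, not 2
B: all counts match (2,1)

Answer: B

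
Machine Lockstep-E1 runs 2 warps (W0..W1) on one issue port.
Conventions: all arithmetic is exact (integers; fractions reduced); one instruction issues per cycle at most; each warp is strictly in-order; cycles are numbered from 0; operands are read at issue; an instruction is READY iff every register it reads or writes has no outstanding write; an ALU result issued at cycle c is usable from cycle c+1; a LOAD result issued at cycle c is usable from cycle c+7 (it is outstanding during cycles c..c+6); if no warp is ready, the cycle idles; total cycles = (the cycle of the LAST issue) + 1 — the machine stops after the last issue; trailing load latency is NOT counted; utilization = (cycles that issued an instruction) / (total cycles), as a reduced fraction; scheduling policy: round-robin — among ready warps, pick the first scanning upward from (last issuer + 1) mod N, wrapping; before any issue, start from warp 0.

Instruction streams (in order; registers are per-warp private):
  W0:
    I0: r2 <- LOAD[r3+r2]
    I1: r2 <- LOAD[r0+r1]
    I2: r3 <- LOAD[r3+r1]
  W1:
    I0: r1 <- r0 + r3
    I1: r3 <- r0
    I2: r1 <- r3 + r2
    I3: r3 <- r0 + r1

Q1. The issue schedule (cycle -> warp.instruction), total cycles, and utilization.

cycle 0: W0.I0
cycle 1: W1.I0
cycle 2: W1.I1
cycle 3: W1.I2
cycle 4: W1.I3
cycle 5: idle
cycle 6: idle
cycle 7: W0.I1
cycle 8: W0.I2

Answer: 9 cycles, utilization 7/9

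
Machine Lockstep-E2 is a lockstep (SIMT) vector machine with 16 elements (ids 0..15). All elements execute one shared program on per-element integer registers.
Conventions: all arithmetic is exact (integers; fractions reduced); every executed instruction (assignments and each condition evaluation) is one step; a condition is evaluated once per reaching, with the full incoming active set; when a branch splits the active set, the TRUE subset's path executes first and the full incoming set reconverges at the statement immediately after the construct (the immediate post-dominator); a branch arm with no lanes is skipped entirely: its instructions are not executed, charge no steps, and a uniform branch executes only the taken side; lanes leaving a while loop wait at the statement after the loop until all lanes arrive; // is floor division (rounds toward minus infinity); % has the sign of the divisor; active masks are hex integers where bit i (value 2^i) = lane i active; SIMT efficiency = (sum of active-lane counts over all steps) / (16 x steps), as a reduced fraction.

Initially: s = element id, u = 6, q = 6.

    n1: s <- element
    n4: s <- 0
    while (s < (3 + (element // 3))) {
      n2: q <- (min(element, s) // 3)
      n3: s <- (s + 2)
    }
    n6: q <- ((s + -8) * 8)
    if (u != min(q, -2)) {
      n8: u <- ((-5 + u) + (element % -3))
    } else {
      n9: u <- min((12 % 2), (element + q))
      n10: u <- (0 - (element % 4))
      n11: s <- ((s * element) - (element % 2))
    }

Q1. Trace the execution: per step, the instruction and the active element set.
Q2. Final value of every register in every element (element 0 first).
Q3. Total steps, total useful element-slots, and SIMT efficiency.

step 0: s <- element                 0xffff
step 1: s <- 0                       0xffff
step 2: eval (s < (3 + (element // 3))) 0xffff
step 3: q <- (min(element, s) // 3)  0xffff
step 4: s <- (s + 2)                 0xffff
step 5: eval (s < (3 + (element // 3))) 0xffff
step 6: q <- (min(element, s) // 3)  0xffff
step 7: s <- (s + 2)                 0xffff
step 8: eval (s < (3 + (element // 3))) 0xffff
step 9: q <- (min(element, s) // 3)  0xffc0
step 10: s <- (s + 2)                 0xffc0
step 11: eval (s < (3 + (element // 3))) 0xffc0
step 12: q <- (min(element, s) // 3)  0xf000
step 13: s <- (s + 2)                 0xf000
step 14: eval (s < (3 + (element // 3))) 0xf000
step 15: q <- ((s + -8) * 8)          0xffff
step 16: eval (u != min(q, -2))       0xffff
step 17: u <- ((-5 + u) + (element % -3)) 0xffff

Answer: 18 steps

s: 4,4,4,4,4,4,6,6,6,6,6,6,8,8,8,8
u: 1,-1,0,1,-1,0,1,-1,0,1,-1,0,1,-1,0,1
q: -32,-32,-32,-32,-32,-32,-16,-16,-16,-16,-16,-16,0,0,0,0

steps = 18; useful = 234; efficiency = 234/288 = 13/16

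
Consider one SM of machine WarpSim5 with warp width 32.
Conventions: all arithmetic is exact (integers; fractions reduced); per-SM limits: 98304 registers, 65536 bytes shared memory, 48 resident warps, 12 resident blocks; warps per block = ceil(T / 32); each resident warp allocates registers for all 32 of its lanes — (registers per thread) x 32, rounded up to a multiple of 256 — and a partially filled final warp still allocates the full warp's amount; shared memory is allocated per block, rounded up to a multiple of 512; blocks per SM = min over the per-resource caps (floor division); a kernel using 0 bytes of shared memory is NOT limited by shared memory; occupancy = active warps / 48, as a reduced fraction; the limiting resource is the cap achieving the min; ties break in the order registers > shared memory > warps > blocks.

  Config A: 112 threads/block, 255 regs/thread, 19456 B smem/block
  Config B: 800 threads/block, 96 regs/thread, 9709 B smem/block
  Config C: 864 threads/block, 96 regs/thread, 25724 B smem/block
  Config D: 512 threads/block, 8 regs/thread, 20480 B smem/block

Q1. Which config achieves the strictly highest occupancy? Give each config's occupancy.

occupancies: A 1/4, B 25/48, C 9/16, D 1

Answer: D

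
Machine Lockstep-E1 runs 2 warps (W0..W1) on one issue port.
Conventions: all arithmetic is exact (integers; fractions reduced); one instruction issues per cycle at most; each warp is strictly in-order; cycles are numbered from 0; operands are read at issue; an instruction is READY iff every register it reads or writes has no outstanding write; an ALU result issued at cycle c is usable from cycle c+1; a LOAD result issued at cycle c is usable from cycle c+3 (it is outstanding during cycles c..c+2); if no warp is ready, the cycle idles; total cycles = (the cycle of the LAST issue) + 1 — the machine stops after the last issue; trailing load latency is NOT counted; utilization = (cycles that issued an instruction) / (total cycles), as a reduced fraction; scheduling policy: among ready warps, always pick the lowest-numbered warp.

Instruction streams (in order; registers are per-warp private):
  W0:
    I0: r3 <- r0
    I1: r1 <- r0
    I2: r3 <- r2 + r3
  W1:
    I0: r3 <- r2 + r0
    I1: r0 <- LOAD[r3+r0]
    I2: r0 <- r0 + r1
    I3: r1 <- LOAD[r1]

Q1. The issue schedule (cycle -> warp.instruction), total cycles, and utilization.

cycle 0: W0.I0
cycle 1: W0.I1
cycle 2: W0.I2
cycle 3: W1.I0
cycle 4: W1.I1
cycle 5: idle
cycle 6: idle
cycle 7: W1.I2
cycle 8: W1.I3

Answer: 9 cycles, utilization 7/9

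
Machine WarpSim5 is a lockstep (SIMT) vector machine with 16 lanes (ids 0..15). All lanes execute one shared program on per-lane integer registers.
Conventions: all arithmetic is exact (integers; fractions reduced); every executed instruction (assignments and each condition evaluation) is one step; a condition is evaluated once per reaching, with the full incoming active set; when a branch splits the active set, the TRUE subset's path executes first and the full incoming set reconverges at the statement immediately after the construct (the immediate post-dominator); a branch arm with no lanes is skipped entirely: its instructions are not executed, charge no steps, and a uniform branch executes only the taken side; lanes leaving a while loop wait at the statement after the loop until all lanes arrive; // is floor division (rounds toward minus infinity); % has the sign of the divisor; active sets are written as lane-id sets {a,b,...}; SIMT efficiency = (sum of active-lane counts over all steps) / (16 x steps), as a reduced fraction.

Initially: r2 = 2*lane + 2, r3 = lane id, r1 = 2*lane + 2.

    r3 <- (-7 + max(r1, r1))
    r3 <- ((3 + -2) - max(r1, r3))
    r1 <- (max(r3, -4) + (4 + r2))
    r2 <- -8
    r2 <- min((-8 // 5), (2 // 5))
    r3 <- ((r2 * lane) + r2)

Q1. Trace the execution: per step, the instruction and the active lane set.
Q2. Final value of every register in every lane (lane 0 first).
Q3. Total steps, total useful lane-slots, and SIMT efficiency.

step 0: r3 <- (-7 + max(r1, r1))     {0,1,2,3,4,5,6,7,8,9,10,11,12,13,14,15}
step 1: r3 <- ((3 + -2) - max(r1, r3)) {0,1,2,3,4,5,6,7,8,9,10,11,12,13,14,15}
step 2: r1 <- (max(r3, -4) + (4 + r2)) {0,1,2,3,4,5,6,7,8,9,10,11,12,13,14,15}
step 3: r2 <- -8                     {0,1,2,3,4,5,6,7,8,9,10,11,12,13,14,15}
step 4: r2 <- min((-8 // 5), (2 // 5)) {0,1,2,3,4,5,6,7,8,9,10,11,12,13,14,15}
step 5: r3 <- ((r2 * lane) + r2)     {0,1,2,3,4,5,6,7,8,9,10,11,12,13,14,15}

Answer: 6 steps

r2: -2,-2,-2,-2,-2,-2,-2,-2,-2,-2,-2,-2,-2,-2,-2,-2
r3: -2,-4,-6,-8,-10,-12,-14,-16,-18,-20,-22,-24,-26,-28,-30,-32
r1: 5,5,6,8,10,12,14,16,18,20,22,24,26,28,30,32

steps = 6; useful = 96; efficiency = 96/96 = 1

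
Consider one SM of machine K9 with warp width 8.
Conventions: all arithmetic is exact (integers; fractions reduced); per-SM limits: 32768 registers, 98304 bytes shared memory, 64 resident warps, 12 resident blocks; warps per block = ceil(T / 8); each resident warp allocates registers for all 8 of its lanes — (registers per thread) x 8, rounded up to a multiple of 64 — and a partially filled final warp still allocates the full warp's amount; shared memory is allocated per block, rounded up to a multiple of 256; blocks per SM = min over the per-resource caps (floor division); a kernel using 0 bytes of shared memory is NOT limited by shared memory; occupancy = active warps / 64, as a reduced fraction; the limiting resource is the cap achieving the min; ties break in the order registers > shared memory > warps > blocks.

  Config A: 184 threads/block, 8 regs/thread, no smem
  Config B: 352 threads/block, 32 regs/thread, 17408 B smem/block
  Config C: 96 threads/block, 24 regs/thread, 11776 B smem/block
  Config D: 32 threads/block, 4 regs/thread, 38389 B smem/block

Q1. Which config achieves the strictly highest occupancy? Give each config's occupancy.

occupancies: A 23/32, B 11/16, C 15/16, D 1/8

Answer: C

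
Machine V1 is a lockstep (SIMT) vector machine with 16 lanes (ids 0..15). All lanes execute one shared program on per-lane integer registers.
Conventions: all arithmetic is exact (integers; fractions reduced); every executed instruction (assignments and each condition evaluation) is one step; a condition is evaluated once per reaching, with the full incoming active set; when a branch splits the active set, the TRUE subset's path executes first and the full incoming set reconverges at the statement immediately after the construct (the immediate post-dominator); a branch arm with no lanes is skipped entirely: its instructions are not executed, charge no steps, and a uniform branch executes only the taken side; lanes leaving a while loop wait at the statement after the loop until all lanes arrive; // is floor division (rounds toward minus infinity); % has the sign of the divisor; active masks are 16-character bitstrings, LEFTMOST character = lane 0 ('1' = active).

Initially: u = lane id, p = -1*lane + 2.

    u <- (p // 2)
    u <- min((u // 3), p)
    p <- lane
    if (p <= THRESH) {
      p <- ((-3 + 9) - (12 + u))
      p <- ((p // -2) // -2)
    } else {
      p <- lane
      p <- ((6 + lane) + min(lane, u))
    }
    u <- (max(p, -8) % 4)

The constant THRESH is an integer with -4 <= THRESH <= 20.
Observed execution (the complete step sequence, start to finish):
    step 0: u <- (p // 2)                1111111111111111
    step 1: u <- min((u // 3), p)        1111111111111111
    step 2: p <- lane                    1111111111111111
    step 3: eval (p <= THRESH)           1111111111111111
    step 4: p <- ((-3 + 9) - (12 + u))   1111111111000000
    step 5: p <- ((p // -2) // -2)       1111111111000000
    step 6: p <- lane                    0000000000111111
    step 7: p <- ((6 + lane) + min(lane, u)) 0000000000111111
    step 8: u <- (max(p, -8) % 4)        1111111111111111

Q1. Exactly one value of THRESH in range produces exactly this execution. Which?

Answer: THRESH = 9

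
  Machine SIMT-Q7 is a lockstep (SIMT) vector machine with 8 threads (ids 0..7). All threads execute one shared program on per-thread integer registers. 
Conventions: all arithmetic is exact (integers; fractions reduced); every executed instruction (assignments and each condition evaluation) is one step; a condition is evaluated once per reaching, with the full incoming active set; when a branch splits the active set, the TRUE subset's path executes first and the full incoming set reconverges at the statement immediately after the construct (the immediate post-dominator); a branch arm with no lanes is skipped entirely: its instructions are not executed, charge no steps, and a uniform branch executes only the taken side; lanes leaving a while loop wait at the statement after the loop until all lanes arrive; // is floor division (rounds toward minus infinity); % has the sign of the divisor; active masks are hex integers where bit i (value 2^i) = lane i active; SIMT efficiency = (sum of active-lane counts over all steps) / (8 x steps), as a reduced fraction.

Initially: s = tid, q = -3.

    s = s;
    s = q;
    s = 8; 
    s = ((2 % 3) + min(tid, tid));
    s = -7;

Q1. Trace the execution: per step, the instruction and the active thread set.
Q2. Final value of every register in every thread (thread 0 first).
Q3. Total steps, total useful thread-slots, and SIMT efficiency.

step 0: s <- s                       0xff
step 1: s <- q                       0xff
step 2: s <- 8                       0xff
step 3: s <- ((2 % 3) + min(tid, tid)) 0xff
step 4: s <- -7                      0xff

Answer: 5 steps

s: -7,-7,-7,-7,-7,-7,-7,-7
q: -3,-3,-3,-3,-3,-3,-3,-3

steps = 5; useful = 40; efficiency = 40/40 = 1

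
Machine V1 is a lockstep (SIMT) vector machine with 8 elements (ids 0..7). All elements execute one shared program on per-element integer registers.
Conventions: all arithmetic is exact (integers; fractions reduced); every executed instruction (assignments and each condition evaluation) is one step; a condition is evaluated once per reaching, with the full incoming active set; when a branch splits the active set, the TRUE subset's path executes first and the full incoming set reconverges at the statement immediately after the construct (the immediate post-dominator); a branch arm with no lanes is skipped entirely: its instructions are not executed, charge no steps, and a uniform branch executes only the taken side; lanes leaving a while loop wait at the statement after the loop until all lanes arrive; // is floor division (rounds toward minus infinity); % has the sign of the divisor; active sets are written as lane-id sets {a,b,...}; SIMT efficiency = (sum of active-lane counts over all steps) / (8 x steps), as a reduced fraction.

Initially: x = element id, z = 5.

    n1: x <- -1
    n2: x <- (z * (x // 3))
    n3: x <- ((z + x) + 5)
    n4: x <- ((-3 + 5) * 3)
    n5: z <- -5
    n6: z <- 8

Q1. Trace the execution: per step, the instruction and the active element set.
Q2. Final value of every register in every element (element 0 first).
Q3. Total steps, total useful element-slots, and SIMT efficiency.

step 0: x <- -1                      {0,1,2,3,4,5,6,7}
step 1: x <- (z * (x // 3))          {0,1,2,3,4,5,6,7}
step 2: x <- ((z + x) + 5)           {0,1,2,3,4,5,6,7}
step 3: x <- ((-3 + 5) * 3)          {0,1,2,3,4,5,6,7}
step 4: z <- -5                      {0,1,2,3,4,5,6,7}
step 5: z <- 8                       {0,1,2,3,4,5,6,7}

Answer: 6 steps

x: 6,6,6,6,6,6,6,6
z: 8,8,8,8,8,8,8,8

steps = 6; useful = 48; efficiency = 48/48 = 1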